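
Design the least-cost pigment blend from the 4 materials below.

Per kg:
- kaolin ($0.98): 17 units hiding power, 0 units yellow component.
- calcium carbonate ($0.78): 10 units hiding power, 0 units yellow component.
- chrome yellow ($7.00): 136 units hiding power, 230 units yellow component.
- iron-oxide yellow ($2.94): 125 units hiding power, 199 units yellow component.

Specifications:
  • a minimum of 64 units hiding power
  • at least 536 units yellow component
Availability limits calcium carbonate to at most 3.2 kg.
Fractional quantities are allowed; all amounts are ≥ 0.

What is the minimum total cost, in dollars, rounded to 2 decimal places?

$7.92

Let x1 = kg of kaolin, x2 = kg of calcium carbonate, x3 = kg of chrome yellow, x4 = kg of iron-oxide yellow.
min 0.98x1 + 0.78x2 + 7x3 + 2.94x4 with:
  17x1 + 10x2 + 136x3 + 125x4 ≥ 64   (hiding power)
  230x3 + 199x4 ≥ 536   (yellow component)
  x2 ≤ 3.2
  x1, x2, x3, x4 ≥ 0.
The cheapest feasible vertex uses only iron-oxide yellow; kaolin, calcium carbonate, chrome yellow are not used. The yellow component requirement is met with equality.
That vertex is x4 = 2.693.
Objective = 2.94·2.693 = 7.9174.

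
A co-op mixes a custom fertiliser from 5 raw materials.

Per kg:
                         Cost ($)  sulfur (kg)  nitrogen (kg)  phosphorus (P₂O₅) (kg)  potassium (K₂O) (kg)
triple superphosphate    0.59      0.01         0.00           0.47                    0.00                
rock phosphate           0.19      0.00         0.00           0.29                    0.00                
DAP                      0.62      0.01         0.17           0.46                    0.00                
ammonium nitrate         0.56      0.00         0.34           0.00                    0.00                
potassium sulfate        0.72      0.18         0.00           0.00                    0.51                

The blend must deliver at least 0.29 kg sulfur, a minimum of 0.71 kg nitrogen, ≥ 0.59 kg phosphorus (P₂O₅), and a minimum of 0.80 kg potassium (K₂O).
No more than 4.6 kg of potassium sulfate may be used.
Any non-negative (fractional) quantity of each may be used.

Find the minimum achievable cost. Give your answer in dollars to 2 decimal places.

$2.71

This is a linear program. Let x1 = kg of triple superphosphate, x2 = kg of rock phosphate, x3 = kg of DAP, x4 = kg of ammonium nitrate, x5 = kg of potassium sulfate.
Minimise 0.59x1 + 0.19x2 + 0.62x3 + 0.56x4 + 0.72x5 s.t.:
  0.01x1 + 0.01x3 + 0.18x5 ≥ 0.29   (sulfur)
  0.17x3 + 0.34x4 ≥ 0.71   (nitrogen)
  0.47x1 + 0.29x2 + 0.46x3 ≥ 0.59   (phosphorus (P₂O₅))
  0.51x5 ≥ 0.8   (potassium (K₂O))
  x5 ≤ 4.6
  x1, x2, x3, x4, x5 ≥ 0.
The cheapest feasible vertex uses only rock phosphate, DAP, ammonium nitrate, potassium sulfate; triple superphosphate is not used. The sulfur, nitrogen, phosphorus (P₂O₅), potassium (K₂O) requirements are met with equality.
So rock phosphate = 0.8215 kg, DAP = 0.76471 kg, ammonium nitrate = 1.7059 kg, potassium sulfate = 1.5686 kg.
Hence cost = 0.19·0.8215 + 0.62·0.76471 + 0.56·1.7059 + 0.72·1.5686 = $2.7149.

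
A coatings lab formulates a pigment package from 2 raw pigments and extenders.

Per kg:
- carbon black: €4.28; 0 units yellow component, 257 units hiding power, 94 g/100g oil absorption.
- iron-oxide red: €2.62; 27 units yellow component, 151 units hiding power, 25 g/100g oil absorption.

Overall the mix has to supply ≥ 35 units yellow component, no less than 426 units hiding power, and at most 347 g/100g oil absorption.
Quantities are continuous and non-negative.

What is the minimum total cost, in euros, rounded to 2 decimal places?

€7.23

Let x1 = kg of carbon black, x2 = kg of iron-oxide red.
Minimise 4.28x1 + 2.62x2 with:
  27x2 ≥ 35   (yellow component)
  257x1 + 151x2 ≥ 426   (hiding power)
  94x1 + 25x2 ≤ 347   (oil absorption)
  x1, x2 ≥ 0.
Both inputs are positive at the optimum. Binding constraints: yellow component and hiding power.
Optimal quantities: carbon black = 0.896 kg, iron-oxide red = 1.296 kg.
Total cost: 4.28·0.896 + 2.62·1.296 = 7.2304.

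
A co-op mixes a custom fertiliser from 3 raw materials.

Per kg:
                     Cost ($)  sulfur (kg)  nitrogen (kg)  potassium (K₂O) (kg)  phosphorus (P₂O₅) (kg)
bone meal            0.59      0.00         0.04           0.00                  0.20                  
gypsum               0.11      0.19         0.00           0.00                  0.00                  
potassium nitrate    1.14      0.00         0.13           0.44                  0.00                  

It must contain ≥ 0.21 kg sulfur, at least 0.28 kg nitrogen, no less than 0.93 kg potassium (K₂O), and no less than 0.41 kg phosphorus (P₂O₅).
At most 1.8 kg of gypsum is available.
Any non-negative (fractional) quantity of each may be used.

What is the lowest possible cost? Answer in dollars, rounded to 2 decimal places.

Set it up as a linear program. Let x1 = kg of bone meal, x2 = kg of gypsum, x3 = kg of potassium nitrate.
min 0.59x1 + 0.11x2 + 1.14x3 s.t.:
  0.19x2 ≥ 0.21   (sulfur)
  0.04x1 + 0.13x3 ≥ 0.28   (nitrogen)
  0.44x3 ≥ 0.93   (potassium (K₂O))
  0.2x1 ≥ 0.41   (phosphorus (P₂O₅))
  x2 ≤ 1.8
  x1, x2, x3 ≥ 0.
All 3 inputs are positive at the optimum. There the sulfur, potassium (K₂O), phosphorus (P₂O₅) constraints are tight.
That vertex is x1 = 2.05, x2 = 1.105, x3 = 2.114.
Total cost: 0.59·2.05 + 0.11·1.105 + 1.14·2.114 = 3.7410.

$3.74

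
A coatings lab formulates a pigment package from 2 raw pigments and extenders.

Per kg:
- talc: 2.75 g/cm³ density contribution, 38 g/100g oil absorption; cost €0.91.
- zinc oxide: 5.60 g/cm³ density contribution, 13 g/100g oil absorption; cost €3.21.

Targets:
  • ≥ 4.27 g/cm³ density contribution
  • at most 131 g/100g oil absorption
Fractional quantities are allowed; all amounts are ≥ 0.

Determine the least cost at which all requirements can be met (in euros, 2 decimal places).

Set it up as a linear program. Let x1 = kg of talc, x2 = kg of zinc oxide.
Minimise 0.91x1 + 3.21x2 with:
  2.75x1 + 5.6x2 ≥ 4.27   (density contribution)
  38x1 + 13x2 ≤ 131   (oil absorption)
  x1, x2 ≥ 0.
The cheapest feasible vertex uses only talc; zinc oxide is not used. There the density contribution constraint is tight.
So talc = 1.553 kg.
Total cost: 0.91·1.553 = 1.4132.

€1.41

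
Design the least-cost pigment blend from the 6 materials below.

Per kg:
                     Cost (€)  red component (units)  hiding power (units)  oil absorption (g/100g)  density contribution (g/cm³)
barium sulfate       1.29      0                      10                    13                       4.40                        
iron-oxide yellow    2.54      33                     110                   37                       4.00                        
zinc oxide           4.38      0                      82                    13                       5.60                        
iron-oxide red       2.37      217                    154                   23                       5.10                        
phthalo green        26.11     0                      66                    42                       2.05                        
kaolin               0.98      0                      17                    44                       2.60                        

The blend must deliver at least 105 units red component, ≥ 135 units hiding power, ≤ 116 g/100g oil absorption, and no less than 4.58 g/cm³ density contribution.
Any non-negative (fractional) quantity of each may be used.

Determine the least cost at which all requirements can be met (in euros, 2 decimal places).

€2.11

Let x1 = kg of barium sulfate, x2 = kg of iron-oxide yellow, x3 = kg of zinc oxide, x4 = kg of iron-oxide red, x5 = kg of phthalo green, x6 = kg of kaolin.
Minimize 1.29x1 + 2.54x2 + 4.38x3 + 2.37x4 + 26.11x5 + 0.98x6 with:
  33x2 + 217x4 ≥ 105   (red component)
  10x1 + 110x2 + 82x3 + 154x4 + 66x5 + 17x6 ≥ 135   (hiding power)
  13x1 + 37x2 + 13x3 + 23x4 + 42x5 + 44x6 ≤ 116   (oil absorption)
  4.4x1 + 4x2 + 5.6x3 + 5.1x4 + 2.05x5 + 2.6x6 ≥ 4.58   (density contribution)
  x1, x2, x3, x4, x5, x6 ≥ 0.
The optimal basis is {barium sulfate, iron-oxide red}; iron-oxide yellow, zinc oxide, phthalo green, kaolin drop out. Binding constraints: hiding power and density contribution.
Solving gives x1 = 0.02684, x4 = 0.8749.
Hence cost = 1.29·0.02684 + 2.37·0.8749 = €2.1081.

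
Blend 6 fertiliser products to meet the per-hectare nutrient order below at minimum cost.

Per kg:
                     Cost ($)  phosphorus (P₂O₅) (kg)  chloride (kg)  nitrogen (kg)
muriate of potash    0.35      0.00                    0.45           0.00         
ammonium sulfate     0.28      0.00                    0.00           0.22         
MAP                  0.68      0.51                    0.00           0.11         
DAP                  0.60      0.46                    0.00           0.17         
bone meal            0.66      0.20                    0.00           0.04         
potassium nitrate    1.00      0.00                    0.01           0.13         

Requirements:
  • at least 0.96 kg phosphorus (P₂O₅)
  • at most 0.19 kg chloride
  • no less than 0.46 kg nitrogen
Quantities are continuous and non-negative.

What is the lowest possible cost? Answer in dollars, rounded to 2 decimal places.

$1.39

Let x1 = kg of muriate of potash, x2 = kg of ammonium sulfate, x3 = kg of MAP, x4 = kg of DAP, x5 = kg of bone meal, x6 = kg of potassium nitrate.
Minimise 0.35x1 + 0.28x2 + 0.68x3 + 0.6x4 + 0.66x5 + 1x6 s.t.:
  0.51x3 + 0.46x4 + 0.2x5 ≥ 0.96   (phosphorus (P₂O₅))
  0.45x1 + 0.01x6 ≤ 0.19   (chloride)
  0.22x2 + 0.11x3 + 0.17x4 + 0.04x5 + 0.13x6 ≥ 0.46   (nitrogen)
  x1, x2, x3, x4, x5, x6 ≥ 0.
The optimal basis is {ammonium sulfate, DAP}; muriate of potash, MAP, bone meal, potassium nitrate drop out. Binding constraints: phosphorus (P₂O₅) and nitrogen.
That vertex is x2 = 0.4783, x4 = 2.087.
Hence cost = 0.28·0.4783 + 0.6·2.087 = $1.3861.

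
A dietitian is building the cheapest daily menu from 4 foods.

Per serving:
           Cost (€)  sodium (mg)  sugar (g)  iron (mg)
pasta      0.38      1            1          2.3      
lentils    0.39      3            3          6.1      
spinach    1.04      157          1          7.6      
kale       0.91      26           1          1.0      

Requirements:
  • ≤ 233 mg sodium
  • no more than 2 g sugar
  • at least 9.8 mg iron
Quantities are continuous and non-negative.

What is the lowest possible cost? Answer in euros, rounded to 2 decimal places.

This is a linear program. Let x1 = servings of pasta, x2 = servings of lentils, x3 = servings of spinach, x4 = servings of kale.
min 0.38x1 + 0.39x2 + 1.04x3 + 0.91x4 s.t.:
  1x1 + 3x2 + 157x3 + 26x4 ≤ 233   (sodium)
  1x1 + 3x2 + 1x3 + 1x4 ≤ 2   (sugar)
  2.3x1 + 6.1x2 + 7.6x3 + 1x4 ≥ 9.8   (iron)
  x1, x2, x3, x4 ≥ 0.
At the optimum only lentils, spinach are positive (pasta, kale = 0). There the sugar and iron constraints are tight.
Optimal quantities: lentils = 0.3234 servings, spinach = 1.03 servings.
Total cost: 0.39·0.3234 + 1.04·1.03 = 1.1973.

€1.20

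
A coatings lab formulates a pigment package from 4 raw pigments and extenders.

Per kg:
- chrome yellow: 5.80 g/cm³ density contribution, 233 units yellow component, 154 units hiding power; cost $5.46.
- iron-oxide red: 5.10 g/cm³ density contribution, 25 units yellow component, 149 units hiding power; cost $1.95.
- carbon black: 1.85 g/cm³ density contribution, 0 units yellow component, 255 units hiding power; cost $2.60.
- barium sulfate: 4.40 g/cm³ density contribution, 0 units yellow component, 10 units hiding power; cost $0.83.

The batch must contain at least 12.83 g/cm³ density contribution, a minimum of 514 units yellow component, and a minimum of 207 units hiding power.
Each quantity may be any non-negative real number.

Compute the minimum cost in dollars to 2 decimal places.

Let x1 = kg of chrome yellow, x2 = kg of iron-oxide red, x3 = kg of carbon black, x4 = kg of barium sulfate.
Minimise 5.46x1 + 1.95x2 + 2.6x3 + 0.83x4 subject to:
  5.8x1 + 5.1x2 + 1.85x3 + 4.4x4 ≥ 12.83   (density contribution)
  233x1 + 25x2 ≥ 514   (yellow component)
  154x1 + 149x2 + 255x3 + 10x4 ≥ 207   (hiding power)
  x1, x2, x3, x4 ≥ 0.
The optimal basis is {chrome yellow, barium sulfate}; iron-oxide red, carbon black drop out. There the density contribution and yellow component constraints are tight.
So chrome yellow = 2.206 kg, barium sulfate = 0.007989 kg.
Cost = 5.46·2.206 + 0.83·0.007989 = 12.0514.

$12.05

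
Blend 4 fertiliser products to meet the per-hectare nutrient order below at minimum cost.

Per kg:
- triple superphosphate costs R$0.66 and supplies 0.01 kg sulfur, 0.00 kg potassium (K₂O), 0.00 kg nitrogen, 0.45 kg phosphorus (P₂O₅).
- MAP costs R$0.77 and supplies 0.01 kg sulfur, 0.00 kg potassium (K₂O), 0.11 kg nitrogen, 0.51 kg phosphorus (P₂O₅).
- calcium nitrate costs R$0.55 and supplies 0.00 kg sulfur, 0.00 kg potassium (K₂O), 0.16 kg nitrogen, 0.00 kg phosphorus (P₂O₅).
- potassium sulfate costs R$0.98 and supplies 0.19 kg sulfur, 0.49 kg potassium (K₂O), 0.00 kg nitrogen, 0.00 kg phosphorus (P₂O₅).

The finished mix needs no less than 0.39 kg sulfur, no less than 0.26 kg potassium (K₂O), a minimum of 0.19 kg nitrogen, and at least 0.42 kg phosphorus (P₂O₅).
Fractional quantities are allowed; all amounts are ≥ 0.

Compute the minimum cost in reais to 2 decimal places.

Set it up as a linear program. Let x1 = kg of triple superphosphate, x2 = kg of MAP, x3 = kg of calcium nitrate, x4 = kg of potassium sulfate.
Minimize 0.66x1 + 0.77x2 + 0.55x3 + 0.98x4 s.t.:
  0.01x1 + 0.01x2 + 0.19x4 ≥ 0.39   (sulfur)
  0.49x4 ≥ 0.26   (potassium (K₂O))
  0.11x2 + 0.16x3 ≥ 0.19   (nitrogen)
  0.45x1 + 0.51x2 ≥ 0.42   (phosphorus (P₂O₅))
  x1, x2, x3, x4 ≥ 0.
The optimal basis is {MAP, calcium nitrate, potassium sulfate}; triple superphosphate drops out. There the sulfur, nitrogen, phosphorus (P₂O₅) constraints are tight.
Solving gives x2 = 0.8235, x3 = 0.6213, x4 = 2.009.
Hence cost = 0.77·0.8235 + 0.55·0.6213 + 0.98·2.009 = R$2.9446.

R$2.94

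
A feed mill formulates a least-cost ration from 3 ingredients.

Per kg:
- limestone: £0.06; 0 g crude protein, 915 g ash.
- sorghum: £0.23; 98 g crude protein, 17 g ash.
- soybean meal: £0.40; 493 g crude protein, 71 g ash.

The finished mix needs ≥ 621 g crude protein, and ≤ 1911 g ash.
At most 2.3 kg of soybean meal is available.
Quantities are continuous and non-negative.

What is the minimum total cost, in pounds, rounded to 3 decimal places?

Let x1 = kg of limestone, x2 = kg of sorghum, x3 = kg of soybean meal.
Minimise 0.06x1 + 0.23x2 + 0.4x3 subject to:
  98x2 + 493x3 ≥ 621   (crude protein)
  915x1 + 17x2 + 71x3 ≤ 1911   (ash)
  x3 ≤ 2.3
  x1, x2, x3 ≥ 0.
The cheapest feasible vertex uses only soybean meal; limestone, sorghum are not used. Binding constraint: crude protein.
Solving gives x3 = 1.26.
Cost = 0.4·1.26 = 0.50400.

£0.504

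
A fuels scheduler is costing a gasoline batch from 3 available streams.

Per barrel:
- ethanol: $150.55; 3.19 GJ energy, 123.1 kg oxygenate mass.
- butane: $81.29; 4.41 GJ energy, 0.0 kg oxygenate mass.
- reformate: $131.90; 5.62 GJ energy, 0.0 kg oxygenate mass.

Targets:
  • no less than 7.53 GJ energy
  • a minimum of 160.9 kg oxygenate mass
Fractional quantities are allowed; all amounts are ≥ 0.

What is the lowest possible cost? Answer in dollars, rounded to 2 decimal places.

$258.72

Set it up as a linear program. Let x1 = barrels of ethanol, x2 = barrels of butane, x3 = barrels of reformate.
Minimize 150.55x1 + 81.29x2 + 131.9x3 s.t.:
  3.19x1 + 4.41x2 + 5.62x3 ≥ 7.53   (energy)
  123.1x1 ≥ 160.9   (oxygenate mass)
  x1, x2, x3 ≥ 0.
The minimum-cost mix takes nothing from reformate — only ethanol, butane. The energy and oxygenate mass requirements are met with equality.
Solving gives x1 = 1.30707, x2 = 0.762008.
Total cost: 150.55·1.30707 + 81.29·0.762008 = 258.7230.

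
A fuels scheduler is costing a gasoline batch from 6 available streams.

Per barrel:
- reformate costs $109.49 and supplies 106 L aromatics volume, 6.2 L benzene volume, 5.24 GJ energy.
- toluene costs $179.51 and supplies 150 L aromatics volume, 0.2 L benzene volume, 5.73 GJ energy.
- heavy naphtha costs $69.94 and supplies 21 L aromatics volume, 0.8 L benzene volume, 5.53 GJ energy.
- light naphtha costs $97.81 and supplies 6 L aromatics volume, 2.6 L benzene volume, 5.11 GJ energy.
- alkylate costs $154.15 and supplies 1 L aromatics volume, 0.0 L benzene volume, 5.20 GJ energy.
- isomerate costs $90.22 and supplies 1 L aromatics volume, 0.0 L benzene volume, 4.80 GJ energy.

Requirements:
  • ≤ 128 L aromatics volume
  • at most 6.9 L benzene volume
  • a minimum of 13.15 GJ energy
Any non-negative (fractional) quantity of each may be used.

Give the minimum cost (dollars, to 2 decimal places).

Let x1 = barrels of reformate, x2 = barrels of toluene, x3 = barrels of heavy naphtha, x4 = barrels of light naphtha, x5 = barrels of alkylate, x6 = barrels of isomerate.
Minimize 109.49x1 + 179.51x2 + 69.94x3 + 97.81x4 + 154.15x5 + 90.22x6 subject to:
  106x1 + 150x2 + 21x3 + 6x4 + 1x5 + 1x6 ≤ 128   (aromatics volume)
  6.2x1 + 0.2x2 + 0.8x3 + 2.6x4 ≤ 6.9   (benzene volume)
  5.24x1 + 5.73x2 + 5.53x3 + 5.11x4 + 5.2x5 + 4.8x6 ≥ 13.15   (energy)
  x1, x2, x3, x4, x5, x6 ≥ 0.
The minimum-cost mix takes nothing from reformate, toluene, light naphtha, alkylate, isomerate — only heavy naphtha. Binding constraint: energy.
That vertex is x3 = 2.3779.
Objective = 69.94·2.3779 = 166.3103.

$166.31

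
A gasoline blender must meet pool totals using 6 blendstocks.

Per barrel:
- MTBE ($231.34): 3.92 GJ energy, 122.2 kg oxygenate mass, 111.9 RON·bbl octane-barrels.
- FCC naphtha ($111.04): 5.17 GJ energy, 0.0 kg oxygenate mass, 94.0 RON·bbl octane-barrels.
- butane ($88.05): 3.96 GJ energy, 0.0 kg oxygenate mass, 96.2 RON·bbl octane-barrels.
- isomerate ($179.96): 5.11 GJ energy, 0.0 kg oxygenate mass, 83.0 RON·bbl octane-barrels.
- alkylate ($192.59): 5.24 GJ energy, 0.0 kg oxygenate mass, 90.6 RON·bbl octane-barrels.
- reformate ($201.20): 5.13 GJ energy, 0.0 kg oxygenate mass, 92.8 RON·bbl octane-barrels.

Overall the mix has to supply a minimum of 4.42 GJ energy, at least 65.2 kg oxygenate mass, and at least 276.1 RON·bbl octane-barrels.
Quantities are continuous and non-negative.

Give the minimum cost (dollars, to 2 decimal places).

$321.49

Set it up as a linear program. Let x1 = barrels of MTBE, x2 = barrels of FCC naphtha, x3 = barrels of butane, x4 = barrels of isomerate, x5 = barrels of alkylate, x6 = barrels of reformate.
Minimise 231.34x1 + 111.04x2 + 88.05x3 + 179.96x4 + 192.59x5 + 201.2x6 with:
  3.92x1 + 5.17x2 + 3.96x3 + 5.11x4 + 5.24x5 + 5.13x6 ≥ 4.42   (energy)
  122.2x1 ≥ 65.2   (oxygenate mass)
  111.9x1 + 94x2 + 96.2x3 + 83x4 + 90.6x5 + 92.8x6 ≥ 276.1   (octane-barrels)
  x1, x2, x3, x4, x5, x6 ≥ 0.
At the optimum only MTBE, butane are positive (FCC naphtha, isomerate, alkylate, reformate = 0). Binding constraints: oxygenate mass and octane-barrels.
Optimal quantities: MTBE = 0.53355 barrels, butane = 2.2494 barrels.
Cost = 231.34·0.53355 + 88.05·2.2494 = 321.4911.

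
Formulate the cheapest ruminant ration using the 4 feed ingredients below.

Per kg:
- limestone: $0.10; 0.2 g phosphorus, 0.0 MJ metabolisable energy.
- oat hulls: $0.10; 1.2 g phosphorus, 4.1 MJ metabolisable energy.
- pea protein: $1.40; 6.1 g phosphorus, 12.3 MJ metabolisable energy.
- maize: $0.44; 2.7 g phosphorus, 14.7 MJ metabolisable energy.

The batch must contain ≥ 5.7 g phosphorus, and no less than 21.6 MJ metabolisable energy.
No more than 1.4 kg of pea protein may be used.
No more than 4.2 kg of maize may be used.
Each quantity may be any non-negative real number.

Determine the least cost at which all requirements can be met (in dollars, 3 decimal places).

$0.527

Let x1 = kg of limestone, x2 = kg of oat hulls, x3 = kg of pea protein, x4 = kg of maize.
Minimize 0.1x1 + 0.1x2 + 1.4x3 + 0.44x4 subject to:
  0.2x1 + 1.2x2 + 6.1x3 + 2.7x4 ≥ 5.7   (phosphorus)
  4.1x2 + 12.3x3 + 14.7x4 ≥ 21.6   (metabolisable energy)
  x3 ≤ 1.4
  x4 ≤ 4.2
  x1, x2, x3, x4 ≥ 0.
The optimal basis is {oat hulls}; limestone, pea protein, maize drop out. There the metabolisable energy constraint is tight.
Optimal quantities: oat hulls = 5.268 kg.
Objective = 0.1·5.268 = 0.52680.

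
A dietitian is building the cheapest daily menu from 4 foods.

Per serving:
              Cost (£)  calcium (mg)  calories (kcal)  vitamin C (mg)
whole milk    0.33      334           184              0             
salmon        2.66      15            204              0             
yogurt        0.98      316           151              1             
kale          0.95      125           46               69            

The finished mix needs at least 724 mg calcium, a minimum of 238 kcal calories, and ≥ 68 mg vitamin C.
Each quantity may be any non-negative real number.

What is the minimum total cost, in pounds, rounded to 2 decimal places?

This is a linear program. Let x1 = servings of whole milk, x2 = servings of salmon, x3 = servings of yogurt, x4 = servings of kale.
min 0.33x1 + 2.66x2 + 0.98x3 + 0.95x4 with:
  334x1 + 15x2 + 316x3 + 125x4 ≥ 724   (calcium)
  184x1 + 204x2 + 151x3 + 46x4 ≥ 238   (calories)
  1x3 + 69x4 ≥ 68   (vitamin C)
  x1, x2, x3, x4 ≥ 0.
The minimum-cost mix takes nothing from salmon, yogurt — only whole milk, kale. The calcium and vitamin C requirements are met with equality.
Solving gives x1 = 1.799, x4 = 0.9855.
Total cost: 0.33·1.799 + 0.95·0.9855 = 1.5299.

£1.53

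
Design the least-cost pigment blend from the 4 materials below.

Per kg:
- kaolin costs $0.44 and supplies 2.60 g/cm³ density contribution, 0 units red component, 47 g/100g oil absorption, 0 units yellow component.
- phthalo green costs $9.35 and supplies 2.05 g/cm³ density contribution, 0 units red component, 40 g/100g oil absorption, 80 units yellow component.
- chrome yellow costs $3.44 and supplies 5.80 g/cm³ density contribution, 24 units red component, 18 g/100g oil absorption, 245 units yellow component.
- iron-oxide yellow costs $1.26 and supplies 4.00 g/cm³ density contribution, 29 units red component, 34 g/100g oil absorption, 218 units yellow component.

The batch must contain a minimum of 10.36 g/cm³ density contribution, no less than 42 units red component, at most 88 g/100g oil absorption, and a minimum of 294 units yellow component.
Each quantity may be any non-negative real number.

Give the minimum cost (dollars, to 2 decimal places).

$3.27

Let x1 = kg of kaolin, x2 = kg of phthalo green, x3 = kg of chrome yellow, x4 = kg of iron-oxide yellow.
Minimise 0.44x1 + 9.35x2 + 3.44x3 + 1.26x4 with:
  2.6x1 + 2.05x2 + 5.8x3 + 4x4 ≥ 10.36   (density contribution)
  24x3 + 29x4 ≥ 42   (red component)
  47x1 + 40x2 + 18x3 + 34x4 ≤ 88   (oil absorption)
  80x2 + 245x3 + 218x4 ≥ 294   (yellow component)
  x1, x2, x3, x4 ≥ 0.
The cheapest feasible vertex uses only chrome yellow, iron-oxide yellow; kaolin, phthalo green are not used. Binding constraints: density contribution and oil absorption.
Solving gives x3 = 0.001917, x4 = 2.587.
Cost = 3.44·0.001917 + 1.26·2.587 = 3.2662.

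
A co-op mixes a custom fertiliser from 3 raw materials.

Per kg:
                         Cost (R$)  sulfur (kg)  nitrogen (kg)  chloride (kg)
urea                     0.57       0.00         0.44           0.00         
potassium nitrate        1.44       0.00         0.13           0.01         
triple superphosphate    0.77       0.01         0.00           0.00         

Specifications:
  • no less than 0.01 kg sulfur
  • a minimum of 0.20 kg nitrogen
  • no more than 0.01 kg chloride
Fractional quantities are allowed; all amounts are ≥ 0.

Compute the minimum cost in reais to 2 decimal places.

Set it up as a linear program. Let x1 = kg of urea, x2 = kg of potassium nitrate, x3 = kg of triple superphosphate.
Minimize 0.57x1 + 1.44x2 + 0.77x3 subject to:
  0.01x3 ≥ 0.01   (sulfur)
  0.44x1 + 0.13x2 ≥ 0.2   (nitrogen)
  0.01x2 ≤ 0.01   (chloride)
  x1, x2, x3 ≥ 0.
The cheapest feasible vertex uses only urea, triple superphosphate; potassium nitrate is not used. There the sulfur and nitrogen constraints are tight.
That vertex is x1 = 0.4545, x3 = 1.
Total cost: 0.57·0.4545 + 0.77·1 = 1.0291.

R$1.03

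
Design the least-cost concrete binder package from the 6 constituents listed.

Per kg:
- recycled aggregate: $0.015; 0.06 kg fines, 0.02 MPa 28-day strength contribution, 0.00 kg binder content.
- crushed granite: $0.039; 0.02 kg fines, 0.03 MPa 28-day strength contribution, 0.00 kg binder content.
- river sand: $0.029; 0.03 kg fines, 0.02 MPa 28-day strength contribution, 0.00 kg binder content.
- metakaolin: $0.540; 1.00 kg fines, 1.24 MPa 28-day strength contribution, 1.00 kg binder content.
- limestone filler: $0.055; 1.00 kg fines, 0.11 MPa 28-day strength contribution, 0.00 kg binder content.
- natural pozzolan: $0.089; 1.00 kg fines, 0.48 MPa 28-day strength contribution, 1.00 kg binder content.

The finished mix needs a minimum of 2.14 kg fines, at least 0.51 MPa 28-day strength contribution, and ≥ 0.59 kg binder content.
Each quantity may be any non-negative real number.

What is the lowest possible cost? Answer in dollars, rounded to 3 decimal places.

This is a linear program. Let x1 = kg of recycled aggregate, x2 = kg of crushed granite, x3 = kg of river sand, x4 = kg of metakaolin, x5 = kg of limestone filler, x6 = kg of natural pozzolan.
min 0.015x1 + 0.039x2 + 0.029x3 + 0.54x4 + 0.055x5 + 0.089x6 s.t.:
  0.06x1 + 0.02x2 + 0.03x3 + 1x4 + 1x5 + 1x6 ≥ 2.14   (fines)
  0.02x1 + 0.03x2 + 0.02x3 + 1.24x4 + 0.11x5 + 0.48x6 ≥ 0.51   (28-day strength contribution)
  1x4 + 1x6 ≥ 0.59   (binder content)
  x1, x2, x3, x4, x5, x6 ≥ 0.
The minimum-cost mix takes nothing from recycled aggregate, crushed granite, river sand, metakaolin — only limestone filler, natural pozzolan. The fines and 28-day strength contribution requirements are met with equality.
Solving gives x5 = 1.398, x6 = 0.7422.
Objective = 0.055·1.398 + 0.089·0.7422 = 0.14295.

$0.143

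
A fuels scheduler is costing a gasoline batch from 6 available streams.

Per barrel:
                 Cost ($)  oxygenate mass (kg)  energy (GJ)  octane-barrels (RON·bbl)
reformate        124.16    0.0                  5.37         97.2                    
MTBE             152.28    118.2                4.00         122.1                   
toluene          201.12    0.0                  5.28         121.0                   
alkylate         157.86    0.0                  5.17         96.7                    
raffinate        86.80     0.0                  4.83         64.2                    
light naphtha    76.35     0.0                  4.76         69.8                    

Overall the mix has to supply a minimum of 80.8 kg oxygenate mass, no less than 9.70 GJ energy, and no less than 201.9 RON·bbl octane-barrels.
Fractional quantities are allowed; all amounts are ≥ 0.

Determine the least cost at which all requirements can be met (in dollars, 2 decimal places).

$233.64

Let x1 = barrels of reformate, x2 = barrels of MTBE, x3 = barrels of toluene, x4 = barrels of alkylate, x5 = barrels of raffinate, x6 = barrels of light naphtha.
Minimise 124.16x1 + 152.28x2 + 201.12x3 + 157.86x4 + 86.8x5 + 76.35x6 s.t.:
  118.2x2 ≥ 80.8   (oxygenate mass)
  5.37x1 + 4x2 + 5.28x3 + 5.17x4 + 4.83x5 + 4.76x6 ≥ 9.7   (energy)
  97.2x1 + 122.1x2 + 121x3 + 96.7x4 + 64.2x5 + 69.8x6 ≥ 201.9   (octane-barrels)
  x1, x2, x3, x4, x5, x6 ≥ 0.
The minimum-cost mix takes nothing from reformate, toluene, alkylate, raffinate — only MTBE, light naphtha. There the oxygenate mass and octane-barrels constraints are tight.
Solving gives x2 = 0.683587, x6 = 1.69676.
Hence cost = 152.28·0.683587 + 76.35·1.69676 = $233.6443.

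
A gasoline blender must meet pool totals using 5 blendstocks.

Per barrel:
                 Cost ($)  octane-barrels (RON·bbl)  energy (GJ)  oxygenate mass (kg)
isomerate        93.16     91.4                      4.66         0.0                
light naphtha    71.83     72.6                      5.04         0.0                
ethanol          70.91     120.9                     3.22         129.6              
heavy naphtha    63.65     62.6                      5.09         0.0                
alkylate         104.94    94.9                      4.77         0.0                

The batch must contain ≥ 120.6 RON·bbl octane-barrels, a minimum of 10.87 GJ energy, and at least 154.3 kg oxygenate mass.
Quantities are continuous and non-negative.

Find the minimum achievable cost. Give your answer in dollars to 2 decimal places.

$172.41

Treat it as an LP. Let x1 = barrels of isomerate, x2 = barrels of light naphtha, x3 = barrels of ethanol, x4 = barrels of heavy naphtha, x5 = barrels of alkylate.
Minimise 93.16x1 + 71.83x2 + 70.91x3 + 63.65x4 + 104.94x5 s.t.:
  91.4x1 + 72.6x2 + 120.9x3 + 62.6x4 + 94.9x5 ≥ 120.6   (octane-barrels)
  4.66x1 + 5.04x2 + 3.22x3 + 5.09x4 + 4.77x5 ≥ 10.87   (energy)
  129.6x3 ≥ 154.3   (oxygenate mass)
  x1, x2, x3, x4, x5 ≥ 0.
The cheapest feasible vertex uses only ethanol, heavy naphtha; isomerate, light naphtha, alkylate are not used. There the energy and oxygenate mass constraints are tight.
That vertex is x3 = 1.19059, x4 = 1.38238.
Cost = 70.91·1.19059 + 63.65·1.38238 = 172.4132.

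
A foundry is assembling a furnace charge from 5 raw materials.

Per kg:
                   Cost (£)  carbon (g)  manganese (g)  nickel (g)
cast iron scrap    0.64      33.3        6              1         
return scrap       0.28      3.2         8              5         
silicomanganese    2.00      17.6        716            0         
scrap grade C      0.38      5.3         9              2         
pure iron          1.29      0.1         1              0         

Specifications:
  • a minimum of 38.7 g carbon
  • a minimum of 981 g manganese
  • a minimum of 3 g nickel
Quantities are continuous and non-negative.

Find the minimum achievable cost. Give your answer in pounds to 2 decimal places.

£3.12

Set it up as a linear program. Let x1 = kg of cast iron scrap, x2 = kg of return scrap, x3 = kg of silicomanganese, x4 = kg of scrap grade C, x5 = kg of pure iron.
Minimize 0.64x1 + 0.28x2 + 2x3 + 0.38x4 + 1.29x5 subject to:
  33.3x1 + 3.2x2 + 17.6x3 + 5.3x4 + 0.1x5 ≥ 38.7   (carbon)
  6x1 + 8x2 + 716x3 + 9x4 + 1x5 ≥ 981   (manganese)
  1x1 + 5x2 + 2x4 ≥ 3   (nickel)
  x1, x2, x3, x4, x5 ≥ 0.
The cheapest feasible vertex uses only cast iron scrap, return scrap, silicomanganese; scrap grade C, pure iron are not used. There the carbon, manganese, nickel constraints are tight.
That vertex is x1 = 0.3927, x2 = 0.5215, x3 = 1.361.
Total cost: 0.64·0.3927 + 0.28·0.5215 + 2·1.361 = 3.1193.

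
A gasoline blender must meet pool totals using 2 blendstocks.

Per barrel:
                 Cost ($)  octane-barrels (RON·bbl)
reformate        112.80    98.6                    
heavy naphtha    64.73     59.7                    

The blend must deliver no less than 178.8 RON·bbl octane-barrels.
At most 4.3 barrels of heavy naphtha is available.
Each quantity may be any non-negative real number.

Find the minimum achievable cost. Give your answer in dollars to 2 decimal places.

Set it up as a linear program. Let x1 = barrels of reformate, x2 = barrels of heavy naphtha.
min 112.8x1 + 64.73x2 s.t.:
  98.6x1 + 59.7x2 ≥ 178.8   (octane-barrels)
  x2 ≤ 4.3
  x1, x2 ≥ 0.
The minimum-cost mix takes nothing from reformate — only heavy naphtha. Binding constraint: octane-barrels.
That vertex is x2 = 2.99497.
Cost = 64.73·2.99497 = 193.8644.

$193.86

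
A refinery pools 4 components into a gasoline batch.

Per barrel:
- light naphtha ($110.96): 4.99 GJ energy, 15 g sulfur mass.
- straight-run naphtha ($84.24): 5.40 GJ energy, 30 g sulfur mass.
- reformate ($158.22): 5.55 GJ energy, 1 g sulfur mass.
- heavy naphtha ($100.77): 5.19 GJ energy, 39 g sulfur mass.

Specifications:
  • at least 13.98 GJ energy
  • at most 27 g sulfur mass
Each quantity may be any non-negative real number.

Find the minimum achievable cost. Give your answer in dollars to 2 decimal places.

Let x1 = barrels of light naphtha, x2 = barrels of straight-run naphtha, x3 = barrels of reformate, x4 = barrels of heavy naphtha.
Minimize 110.96x1 + 84.24x2 + 158.22x3 + 100.77x4 with:
  4.99x1 + 5.4x2 + 5.55x3 + 5.19x4 ≥ 13.98   (energy)
  15x1 + 30x2 + 1x3 + 39x4 ≤ 27   (sulfur mass)
  x1, x2, x3, x4 ≥ 0.
The cheapest feasible vertex uses only straight-run naphtha, reformate; light naphtha, heavy naphtha are not used. Binding constraints: energy and sulfur mass.
So straight-run naphtha = 0.843389 barrels, reformate = 1.69832 barrels.
Cost = 84.24·0.843389 + 158.22·1.69832 = 339.7553.

$339.76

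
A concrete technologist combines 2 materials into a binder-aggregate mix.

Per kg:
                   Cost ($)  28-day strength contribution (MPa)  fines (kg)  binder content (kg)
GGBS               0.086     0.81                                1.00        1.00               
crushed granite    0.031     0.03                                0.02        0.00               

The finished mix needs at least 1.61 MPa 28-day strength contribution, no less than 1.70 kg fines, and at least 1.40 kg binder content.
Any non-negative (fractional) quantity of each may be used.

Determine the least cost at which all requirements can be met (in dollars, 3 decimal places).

Set it up as a linear program. Let x1 = kg of GGBS, x2 = kg of crushed granite.
Minimize 0.086x1 + 0.031x2 subject to:
  0.81x1 + 0.03x2 ≥ 1.61   (28-day strength contribution)
  1x1 + 0.02x2 ≥ 1.7   (fines)
  1x1 ≥ 1.4   (binder content)
  x1, x2 ≥ 0.
The optimal basis is {GGBS}; crushed granite drops out. Binding constraint: 28-day strength contribution.
So GGBS = 1.988 kg.
Hence cost = 0.086·1.988 = $0.17097.

$0.171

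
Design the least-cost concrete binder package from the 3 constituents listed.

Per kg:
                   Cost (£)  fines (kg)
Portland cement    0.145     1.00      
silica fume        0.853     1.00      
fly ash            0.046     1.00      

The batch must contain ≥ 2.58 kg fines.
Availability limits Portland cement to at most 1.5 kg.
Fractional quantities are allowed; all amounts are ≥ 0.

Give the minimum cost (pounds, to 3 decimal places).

£0.119

Let x1 = kg of Portland cement, x2 = kg of silica fume, x3 = kg of fly ash.
Minimise 0.145x1 + 0.853x2 + 0.046x3 with:
  1x1 + 1x2 + 1x3 ≥ 2.58   (fines)
  x1 ≤ 1.5
  x1, x2, x3 ≥ 0.
At the optimum only fly ash is positive (Portland cement, silica fume = 0). The fines requirement is met with equality.
That vertex is x3 = 2.58.
Objective = 0.046·2.58 = 0.11868.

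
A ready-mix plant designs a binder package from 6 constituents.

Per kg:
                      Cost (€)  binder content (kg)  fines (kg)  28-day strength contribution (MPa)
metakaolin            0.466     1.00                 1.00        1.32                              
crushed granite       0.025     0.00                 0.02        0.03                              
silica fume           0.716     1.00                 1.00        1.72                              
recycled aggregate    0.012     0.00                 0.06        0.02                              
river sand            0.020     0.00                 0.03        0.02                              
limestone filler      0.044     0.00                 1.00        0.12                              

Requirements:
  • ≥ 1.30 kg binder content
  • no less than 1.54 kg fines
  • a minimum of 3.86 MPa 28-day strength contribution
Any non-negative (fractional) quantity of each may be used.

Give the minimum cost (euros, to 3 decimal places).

Let x1 = kg of metakaolin, x2 = kg of crushed granite, x3 = kg of silica fume, x4 = kg of recycled aggregate, x5 = kg of river sand, x6 = kg of limestone filler.
Minimise 0.466x1 + 0.025x2 + 0.716x3 + 0.012x4 + 0.02x5 + 0.044x6 s.t.:
  1x1 + 1x3 ≥ 1.3   (binder content)
  1x1 + 0.02x2 + 1x3 + 0.06x4 + 0.03x5 + 1x6 ≥ 1.54   (fines)
  1.32x1 + 0.03x2 + 1.72x3 + 0.02x4 + 0.02x5 + 0.12x6 ≥ 3.86   (28-day strength contribution)
  x1, x2, x3, x4, x5, x6 ≥ 0.
The cheapest feasible vertex uses only metakaolin; crushed granite, silica fume, recycled aggregate, river sand, limestone filler are not used. The 28-day strength contribution requirement is met with equality.
Optimal quantities: metakaolin = 2.924 kg.
Cost = 0.466·2.924 = 1.36258.

€1.363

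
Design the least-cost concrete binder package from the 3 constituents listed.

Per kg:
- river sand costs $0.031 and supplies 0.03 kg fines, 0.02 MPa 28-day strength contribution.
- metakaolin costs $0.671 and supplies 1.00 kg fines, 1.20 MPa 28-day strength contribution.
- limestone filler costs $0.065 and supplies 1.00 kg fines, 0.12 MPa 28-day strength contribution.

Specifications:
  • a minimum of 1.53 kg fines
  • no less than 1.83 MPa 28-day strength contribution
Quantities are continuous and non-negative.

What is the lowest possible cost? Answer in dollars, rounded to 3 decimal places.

Treat it as an LP. Let x1 = kg of river sand, x2 = kg of metakaolin, x3 = kg of limestone filler.
Minimize 0.031x1 + 0.671x2 + 0.065x3 subject to:
  0.03x1 + 1x2 + 1x3 ≥ 1.53   (fines)
  0.02x1 + 1.2x2 + 0.12x3 ≥ 1.83   (28-day strength contribution)
  x1, x2, x3 ≥ 0.
The minimum-cost mix takes nothing from river sand, metakaolin — only limestone filler. There the 28-day strength contribution constraint is tight.
That vertex is x3 = 15.25.
Objective = 0.065·15.25 = 0.99125.

$0.991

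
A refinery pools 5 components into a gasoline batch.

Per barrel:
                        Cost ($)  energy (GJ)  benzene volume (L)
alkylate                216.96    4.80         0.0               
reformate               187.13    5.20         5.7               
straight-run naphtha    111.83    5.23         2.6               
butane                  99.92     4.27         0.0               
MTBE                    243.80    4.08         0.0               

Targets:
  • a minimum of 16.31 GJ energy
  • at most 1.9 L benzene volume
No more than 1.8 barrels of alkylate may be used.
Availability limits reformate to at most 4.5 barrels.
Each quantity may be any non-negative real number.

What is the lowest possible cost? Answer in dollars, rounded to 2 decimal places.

$373.95

Let x1 = barrels of alkylate, x2 = barrels of reformate, x3 = barrels of straight-run naphtha, x4 = barrels of butane, x5 = barrels of MTBE.
Minimise 216.96x1 + 187.13x2 + 111.83x3 + 99.92x4 + 243.8x5 subject to:
  4.8x1 + 5.2x2 + 5.23x3 + 4.27x4 + 4.08x5 ≥ 16.31   (energy)
  5.7x2 + 2.6x3 ≤ 1.9   (benzene volume)
  x1 ≤ 1.8
  x2 ≤ 4.5
  x1, x2, x3, x4, x5 ≥ 0.
The optimal basis is {straight-run naphtha, butane}; alkylate, reformate, MTBE drop out. The energy and benzene volume requirements are met with equality.
That vertex is x3 = 0.73077, x4 = 2.9246.
Total cost: 111.83·0.73077 + 99.92·2.9246 = 373.9480.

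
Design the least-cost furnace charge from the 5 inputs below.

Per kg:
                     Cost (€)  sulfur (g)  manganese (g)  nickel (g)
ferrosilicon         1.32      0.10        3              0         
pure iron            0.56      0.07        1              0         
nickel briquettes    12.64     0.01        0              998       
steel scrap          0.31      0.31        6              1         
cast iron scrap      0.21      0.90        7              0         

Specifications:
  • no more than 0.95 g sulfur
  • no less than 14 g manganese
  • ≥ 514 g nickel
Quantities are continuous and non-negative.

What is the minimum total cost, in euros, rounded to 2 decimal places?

€7.15

Let x1 = kg of ferrosilicon, x2 = kg of pure iron, x3 = kg of nickel briquettes, x4 = kg of steel scrap, x5 = kg of cast iron scrap.
Minimise 1.32x1 + 0.56x2 + 12.64x3 + 0.31x4 + 0.21x5 with:
  0.1x1 + 0.07x2 + 0.01x3 + 0.31x4 + 0.9x5 ≤ 0.95   (sulfur)
  3x1 + 1x2 + 6x4 + 7x5 ≥ 14   (manganese)
  998x3 + 1x4 ≥ 514   (nickel)
  x1, x2, x3, x4, x5 ≥ 0.
At the optimum only nickel briquettes, steel scrap, cast iron scrap are positive (ferrosilicon, pure iron = 0). The sulfur, manganese, nickel requirements are met with equality.
That vertex is x3 = 0.5132, x4 = 1.853, x5 = 0.4115.
Total cost: 12.64·0.5132 + 0.31·1.853 + 0.21·0.4115 = 7.1477.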